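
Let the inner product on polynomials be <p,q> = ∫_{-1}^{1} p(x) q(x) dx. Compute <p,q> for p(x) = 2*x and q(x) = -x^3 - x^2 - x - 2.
<p,q> = -32/15

Expand the product: p(x)·q(x) = -2*x^4 - 2*x^3 - 2*x^2 - 4*x.
∫_{-1}^{1} of each monomial x^k gives [2/(k+1) if k even, 0 if k odd]. Integrating term-by-term (or equivalently evaluating the antiderivative F(x) = -2*x^5/5 - x^4/2 - 2*x^3/3 - 2*x^2 at the endpoints):
  F(1) − F(−1) = -107/30 − (-43/30) = -32/15.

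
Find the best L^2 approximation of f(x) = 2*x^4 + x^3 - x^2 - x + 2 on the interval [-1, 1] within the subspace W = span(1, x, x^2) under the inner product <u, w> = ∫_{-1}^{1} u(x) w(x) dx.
g(x) = 5*x^2/7 - 2*x/5 + 64/35

The best approximation g ∈ W is the orthogonal projection of f onto W. Writing g = a_0 + a_1 x + a_2 x^2, the coefficients solve the normal equations G · a = b where
  G_{ij} = <φ_i, φ_j> and b_i = <f, φ_i>, with φ_0 = 1, φ_1 = x, φ_2 = x^2.
G =
  [2, 0, 2/3]
  [0, 2/3, 0]
  [2/3, 0, 2/5],
b = (62/15, -4/15, 158/105).
Solving gives a_0 = 64/35, a_1 = -2/5, a_2 = 5/7, so
  g(x) = 5*x^2/7 - 2*x/5 + 64/35.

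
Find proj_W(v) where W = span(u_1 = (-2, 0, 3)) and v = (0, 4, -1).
proj_W(v) = (6/13, 0, -9/13)

Set up U = [u_1 | ... | u_1] ∈ R^(3×1). The projector onto W = col(U) is P = U (U^T U)^(-1) U^T.
Compute U^T U =
  [13],
and U^T v = (-3).
Solve U^T U · c = U^T v for the coefficients: c = (-3/13). The projection is proj_W(v) = U c.
Check: (v - proj_W(v)) · u_1 = 0  (should be 0).
Result: proj_W(v) = (6/13, 0, -9/13).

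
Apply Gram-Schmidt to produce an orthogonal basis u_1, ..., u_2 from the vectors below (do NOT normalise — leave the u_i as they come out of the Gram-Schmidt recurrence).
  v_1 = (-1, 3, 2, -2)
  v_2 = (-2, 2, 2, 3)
Orthogonal basis:
  u_1 = (-1, 3, 2, -2)
  u_2 = (-5/3, 1, 4/3, 11/3)

Apply the Gram-Schmidt recurrence
  u_1 = v_1
  u_i = v_i − Σ_{j<i} ((v_i · u_j) / (u_j · u_j)) · u_j.

Step by step this gives:
  u_1 = (-1, 3, 2, -2)
  u_2 = (-5/3, 1, 4/3, 11/3)

Orthogonality check:
  u_2 · u_1 = 0 (should be 0)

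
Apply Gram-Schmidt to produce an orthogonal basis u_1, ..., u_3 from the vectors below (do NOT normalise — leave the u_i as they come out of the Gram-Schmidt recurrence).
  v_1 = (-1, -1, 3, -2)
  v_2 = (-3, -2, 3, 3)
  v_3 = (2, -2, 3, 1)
Orthogonal basis:
  u_1 = (-1, -1, 3, -2)
  u_2 = (-37/15, -22/15, 7/5, 61/15)
  u_3 = (1221/401, -477/401, 510/401, 393/401)

Apply the Gram-Schmidt recurrence
  u_1 = v_1
  u_i = v_i − Σ_{j<i} ((v_i · u_j) / (u_j · u_j)) · u_j.

Step by step this gives:
  u_1 = (-1, -1, 3, -2)
  u_2 = (-37/15, -22/15, 7/5, 61/15)
  u_3 = (1221/401, -477/401, 510/401, 393/401)

Orthogonality check:
  u_2 · u_1 = 0 (should be 0)
  u_3 · u_1 = 0 (should be 0)
  u_3 · u_2 = 0 (should be 0)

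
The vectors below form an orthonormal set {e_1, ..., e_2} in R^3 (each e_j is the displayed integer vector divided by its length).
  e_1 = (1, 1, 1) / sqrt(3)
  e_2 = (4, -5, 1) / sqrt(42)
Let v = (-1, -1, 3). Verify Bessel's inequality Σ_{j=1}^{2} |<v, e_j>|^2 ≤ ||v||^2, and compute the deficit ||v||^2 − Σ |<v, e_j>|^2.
Σ |<v, e_j>|^2 = 5/7; ||v||^2 = 11; deficit = 72/7

Write each e_j = u_j / sqrt(<u_j, u_j>) where u_j is the displayed integer vector. Then <v, e_j> = <v, u_j> / sqrt(<u_j, u_j>), so |<v, e_j>|^2 = <v, u_j>^2 / <u_j, u_j>.
Coefficients: <v, e_1> = 1/sqrt(3), <v, e_2> = 4/sqrt(42).
Square and sum: Σ |<v, e_j>|^2 = 5/7.
Compute ||v||^2 = v·v = 11.
Deficit = 11 − 5/7 = 72/7 ≥ 0, confirming Bessel's inequality. (The deficit equals ||v − Σ <v,e_j> e_j||^2, the squared distance from v to span{e_j}.)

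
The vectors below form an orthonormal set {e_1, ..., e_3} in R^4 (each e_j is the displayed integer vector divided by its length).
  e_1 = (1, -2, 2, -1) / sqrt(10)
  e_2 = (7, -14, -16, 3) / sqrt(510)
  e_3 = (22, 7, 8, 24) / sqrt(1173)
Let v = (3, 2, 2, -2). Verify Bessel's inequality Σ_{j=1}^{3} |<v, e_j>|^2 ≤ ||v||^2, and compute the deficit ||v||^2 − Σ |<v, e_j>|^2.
Σ |<v, e_j>|^2 = 194/23; ||v||^2 = 21; deficit = 289/23

Write each e_j = u_j / sqrt(<u_j, u_j>) where u_j is the displayed integer vector. Then <v, e_j> = <v, u_j> / sqrt(<u_j, u_j>), so |<v, e_j>|^2 = <v, u_j>^2 / <u_j, u_j>.
Coefficients: <v, e_1> = 5/sqrt(10), <v, e_2> = -45/sqrt(510), <v, e_3> = 48/sqrt(1173).
Square and sum: Σ |<v, e_j>|^2 = 194/23.
Compute ||v||^2 = v·v = 21.
Deficit = 21 − 194/23 = 289/23 ≥ 0, confirming Bessel's inequality. (The deficit equals ||v − Σ <v,e_j> e_j||^2, the squared distance from v to span{e_j}.)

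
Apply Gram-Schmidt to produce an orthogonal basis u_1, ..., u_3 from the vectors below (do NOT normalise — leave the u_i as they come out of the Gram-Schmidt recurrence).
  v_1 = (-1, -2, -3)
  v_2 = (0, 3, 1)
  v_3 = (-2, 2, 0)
Orthogonal basis:
  u_1 = (-1, -2, -3)
  u_2 = (-9/14, 12/7, -13/14)
  u_3 = (-84/59, -12/59, 36/59)

Apply the Gram-Schmidt recurrence
  u_1 = v_1
  u_i = v_i − Σ_{j<i} ((v_i · u_j) / (u_j · u_j)) · u_j.

Step by step this gives:
  u_1 = (-1, -2, -3)
  u_2 = (-9/14, 12/7, -13/14)
  u_3 = (-84/59, -12/59, 36/59)

Orthogonality check:
  u_2 · u_1 = 0 (should be 0)
  u_3 · u_1 = 0 (should be 0)
  u_3 · u_2 = 0 (should be 0)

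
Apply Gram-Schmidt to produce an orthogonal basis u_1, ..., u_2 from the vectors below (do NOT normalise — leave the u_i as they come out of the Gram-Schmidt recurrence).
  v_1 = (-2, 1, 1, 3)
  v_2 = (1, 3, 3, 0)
Orthogonal basis:
  u_1 = (-2, 1, 1, 3)
  u_2 = (23/15, 41/15, 41/15, -4/5)

Apply the Gram-Schmidt recurrence
  u_1 = v_1
  u_i = v_i − Σ_{j<i} ((v_i · u_j) / (u_j · u_j)) · u_j.

Step by step this gives:
  u_1 = (-2, 1, 1, 3)
  u_2 = (23/15, 41/15, 41/15, -4/5)

Orthogonality check:
  u_2 · u_1 = 0 (should be 0)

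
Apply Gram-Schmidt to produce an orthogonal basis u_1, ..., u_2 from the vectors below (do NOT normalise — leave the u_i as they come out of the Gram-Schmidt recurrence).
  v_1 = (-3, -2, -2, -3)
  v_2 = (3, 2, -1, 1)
Orthogonal basis:
  u_1 = (-3, -2, -2, -3)
  u_2 = (18/13, 12/13, -27/13, -8/13)

Apply the Gram-Schmidt recurrence
  u_1 = v_1
  u_i = v_i − Σ_{j<i} ((v_i · u_j) / (u_j · u_j)) · u_j.

Step by step this gives:
  u_1 = (-3, -2, -2, -3)
  u_2 = (18/13, 12/13, -27/13, -8/13)

Orthogonality check:
  u_2 · u_1 = 0 (should be 0)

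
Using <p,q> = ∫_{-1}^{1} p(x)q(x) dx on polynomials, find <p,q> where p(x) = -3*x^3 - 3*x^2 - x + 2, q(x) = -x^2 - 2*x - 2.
<p,q> = -2/5

Expand the product: p(x)·q(x) = 3*x^5 + 9*x^4 + 13*x^3 + 6*x^2 - 2*x - 4.
∫_{-1}^{1} of each monomial x^k gives [2/(k+1) if k even, 0 if k odd]. Integrating term-by-term (or equivalently evaluating the antiderivative F(x) = x^6/2 + 9*x^5/5 + 13*x^4/4 + 2*x^3 - x^2 - 4*x at the endpoints):
  F(1) − F(−1) = 51/20 − (59/20) = -2/5.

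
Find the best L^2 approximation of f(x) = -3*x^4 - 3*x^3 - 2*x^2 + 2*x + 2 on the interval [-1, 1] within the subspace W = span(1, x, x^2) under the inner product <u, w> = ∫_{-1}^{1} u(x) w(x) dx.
g(x) = -32*x^2/7 + x/5 + 79/35

The best approximation g ∈ W is the orthogonal projection of f onto W. Writing g = a_0 + a_1 x + a_2 x^2, the coefficients solve the normal equations G · a = b where
  G_{ij} = <φ_i, φ_j> and b_i = <f, φ_i>, with φ_0 = 1, φ_1 = x, φ_2 = x^2.
G =
  [2, 0, 2/3]
  [0, 2/3, 0]
  [2/3, 0, 2/5],
b = (22/15, 2/15, -34/105).
Solving gives a_0 = 79/35, a_1 = 1/5, a_2 = -32/7, so
  g(x) = -32*x^2/7 + x/5 + 79/35.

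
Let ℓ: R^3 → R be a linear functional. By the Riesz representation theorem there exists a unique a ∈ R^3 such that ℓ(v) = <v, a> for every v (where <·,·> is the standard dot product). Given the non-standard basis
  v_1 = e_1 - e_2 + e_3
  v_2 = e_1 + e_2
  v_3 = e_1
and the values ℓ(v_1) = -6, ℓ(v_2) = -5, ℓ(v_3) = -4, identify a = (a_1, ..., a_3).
a = (-4, -1, -3)

Write a = (a_1, ..., a_3) in the standard basis. For each basis vector v_i, ℓ(v_i) = <v_i, a> is a linear equation in the a_j's. Collect the n equations into a matrix system V a = ℓ, where row i of V is v_i (expressed in the standard basis). Since V is invertible (lower-triangular with 1s on the diagonal, up to permutation), solve by back-substitution:
  V =
[[1, -1, 1],
 [1, 1, 0],
 [1, 0, 0]]
  V a = (-6, -5, -4)
Solving gives a = (-4, -1, -3).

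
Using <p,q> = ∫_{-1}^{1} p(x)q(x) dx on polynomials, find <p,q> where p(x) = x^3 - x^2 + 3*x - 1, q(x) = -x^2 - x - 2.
<p,q> = 4

Expand the product: p(x)·q(x) = -x^5 - 4*x^3 - 5*x + 2.
∫_{-1}^{1} of each monomial x^k gives [2/(k+1) if k even, 0 if k odd]. Integrating term-by-term (or equivalently evaluating the antiderivative F(x) = -x^6/6 - x^4 - 5*x^2/2 + 2*x at the endpoints):
  F(1) − F(−1) = -5/3 − (-17/3) = 4.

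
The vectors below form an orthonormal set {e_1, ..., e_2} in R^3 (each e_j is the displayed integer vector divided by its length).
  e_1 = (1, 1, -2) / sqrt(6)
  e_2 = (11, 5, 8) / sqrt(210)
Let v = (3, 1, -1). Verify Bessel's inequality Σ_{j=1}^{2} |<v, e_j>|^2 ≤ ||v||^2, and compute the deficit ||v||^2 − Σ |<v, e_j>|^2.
Σ |<v, e_j>|^2 = 72/7; ||v||^2 = 11; deficit = 5/7

Write each e_j = u_j / sqrt(<u_j, u_j>) where u_j is the displayed integer vector. Then <v, e_j> = <v, u_j> / sqrt(<u_j, u_j>), so |<v, e_j>|^2 = <v, u_j>^2 / <u_j, u_j>.
Coefficients: <v, e_1> = 6/sqrt(6), <v, e_2> = 30/sqrt(210).
Square and sum: Σ |<v, e_j>|^2 = 72/7.
Compute ||v||^2 = v·v = 11.
Deficit = 11 − 72/7 = 5/7 ≥ 0, confirming Bessel's inequality. (The deficit equals ||v − Σ <v,e_j> e_j||^2, the squared distance from v to span{e_j}.)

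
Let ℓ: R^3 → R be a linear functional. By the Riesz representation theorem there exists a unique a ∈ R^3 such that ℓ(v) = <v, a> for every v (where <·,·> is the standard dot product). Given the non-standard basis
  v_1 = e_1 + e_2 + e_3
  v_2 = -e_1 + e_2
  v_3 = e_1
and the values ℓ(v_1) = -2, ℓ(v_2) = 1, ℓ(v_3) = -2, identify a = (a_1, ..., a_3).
a = (-2, -1, 1)

Write a = (a_1, ..., a_3) in the standard basis. For each basis vector v_i, ℓ(v_i) = <v_i, a> is a linear equation in the a_j's. Collect the n equations into a matrix system V a = ℓ, where row i of V is v_i (expressed in the standard basis). Since V is invertible (lower-triangular with 1s on the diagonal, up to permutation), solve by back-substitution:
  V =
[[1, 1, 1],
 [-1, 1, 0],
 [1, 0, 0]]
  V a = (-2, 1, -2)
Solving gives a = (-2, -1, 1).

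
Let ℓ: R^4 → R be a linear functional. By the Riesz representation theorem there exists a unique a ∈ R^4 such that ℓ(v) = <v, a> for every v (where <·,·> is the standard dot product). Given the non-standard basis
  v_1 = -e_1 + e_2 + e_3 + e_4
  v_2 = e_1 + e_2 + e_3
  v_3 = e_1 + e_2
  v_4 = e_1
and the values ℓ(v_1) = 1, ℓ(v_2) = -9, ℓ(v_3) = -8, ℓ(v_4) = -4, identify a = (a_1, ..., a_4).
a = (-4, -4, -1, 2)

Write a = (a_1, ..., a_4) in the standard basis. For each basis vector v_i, ℓ(v_i) = <v_i, a> is a linear equation in the a_j's. Collect the n equations into a matrix system V a = ℓ, where row i of V is v_i (expressed in the standard basis). Since V is invertible (lower-triangular with 1s on the diagonal, up to permutation), solve by back-substitution:
  V =
[[-1, 1, 1, 1],
 [1, 1, 1, 0],
 [1, 1, 0, 0],
 [1, 0, 0, 0]]
  V a = (1, -9, -8, -4)
Solving gives a = (-4, -4, -1, 2).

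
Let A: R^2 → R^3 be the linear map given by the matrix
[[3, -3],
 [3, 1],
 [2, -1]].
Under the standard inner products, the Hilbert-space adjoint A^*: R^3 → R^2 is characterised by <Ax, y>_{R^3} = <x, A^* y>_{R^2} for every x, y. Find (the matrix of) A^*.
A^* = A^T =
[[3, 3, 2],
 [-3, 1, -1]]

For real matrices with standard dot products, the defining identity <Ax, y> = <x, A^* y> gives (Ax)^T y = x^T (A^*) y, i.e. x^T A^T y = x^T (A^*) y. Since this holds for all x, y, we must have A^* = A^T. Therefore
A^* =
[[3, 3, 2],
 [-3, 1, -1]].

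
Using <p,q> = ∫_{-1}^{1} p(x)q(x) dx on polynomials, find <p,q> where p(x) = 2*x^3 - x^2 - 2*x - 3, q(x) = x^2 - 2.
<p,q> = 164/15

Expand the product: p(x)·q(x) = 2*x^5 - x^4 - 6*x^3 - x^2 + 4*x + 6.
∫_{-1}^{1} of each monomial x^k gives [2/(k+1) if k even, 0 if k odd]. Integrating term-by-term (or equivalently evaluating the antiderivative F(x) = x^6/3 - x^5/5 - 3*x^4/2 - x^3/3 + 2*x^2 + 6*x at the endpoints):
  F(1) − F(−1) = 63/10 − (-139/30) = 164/15.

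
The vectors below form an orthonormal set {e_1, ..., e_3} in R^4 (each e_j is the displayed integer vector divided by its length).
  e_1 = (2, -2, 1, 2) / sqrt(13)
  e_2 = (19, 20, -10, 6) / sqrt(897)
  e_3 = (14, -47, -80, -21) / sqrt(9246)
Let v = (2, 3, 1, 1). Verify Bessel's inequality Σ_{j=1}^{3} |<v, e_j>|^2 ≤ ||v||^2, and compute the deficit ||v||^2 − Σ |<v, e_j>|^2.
Σ |<v, e_j>|^2 = 997/67; ||v||^2 = 15; deficit = 8/67

Write each e_j = u_j / sqrt(<u_j, u_j>) where u_j is the displayed integer vector. Then <v, e_j> = <v, u_j> / sqrt(<u_j, u_j>), so |<v, e_j>|^2 = <v, u_j>^2 / <u_j, u_j>.
Coefficients: <v, e_1> = 1/sqrt(13), <v, e_2> = 94/sqrt(897), <v, e_3> = -214/sqrt(9246).
Square and sum: Σ |<v, e_j>|^2 = 997/67.
Compute ||v||^2 = v·v = 15.
Deficit = 15 − 997/67 = 8/67 ≥ 0, confirming Bessel's inequality. (The deficit equals ||v − Σ <v,e_j> e_j||^2, the squared distance from v to span{e_j}.)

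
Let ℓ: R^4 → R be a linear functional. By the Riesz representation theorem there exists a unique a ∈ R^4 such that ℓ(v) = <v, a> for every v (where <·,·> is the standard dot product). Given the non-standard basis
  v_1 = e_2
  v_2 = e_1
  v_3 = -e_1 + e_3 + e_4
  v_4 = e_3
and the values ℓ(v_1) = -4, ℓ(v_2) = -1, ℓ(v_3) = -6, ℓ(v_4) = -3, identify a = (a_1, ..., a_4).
a = (-1, -4, -3, -4)

Write a = (a_1, ..., a_4) in the standard basis. For each basis vector v_i, ℓ(v_i) = <v_i, a> is a linear equation in the a_j's. Collect the n equations into a matrix system V a = ℓ, where row i of V is v_i (expressed in the standard basis). Since V is invertible (lower-triangular with 1s on the diagonal, up to permutation), solve by back-substitution:
  V =
[[0, 1, 0, 0],
 [1, 0, 0, 0],
 [-1, 0, 1, 1],
 [0, 0, 1, 0]]
  V a = (-4, -1, -6, -3)
Solving gives a = (-1, -4, -3, -4).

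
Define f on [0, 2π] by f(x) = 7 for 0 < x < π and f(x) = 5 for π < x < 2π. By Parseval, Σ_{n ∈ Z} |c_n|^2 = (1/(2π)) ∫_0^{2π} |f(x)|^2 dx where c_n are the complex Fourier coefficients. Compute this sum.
Σ |c_n|^2 = 37

Parseval equates the L^2 energy of f (normalised by 1/(2π)) with the ℓ^2 sum of its Fourier coefficients: (1/(2π)) ∫_0^{2π} |f|^2 = Σ |c_n|^2.
Compute the left side: (1/(2π)) [∫_0^π 7^2 dx + ∫_π^{2π} 5^2 dx] = (1/(2π)) · (49π + 25π) = (49 + 25)/2 = 37.
So Σ_{n ∈ Z} |c_n|^2 = 37.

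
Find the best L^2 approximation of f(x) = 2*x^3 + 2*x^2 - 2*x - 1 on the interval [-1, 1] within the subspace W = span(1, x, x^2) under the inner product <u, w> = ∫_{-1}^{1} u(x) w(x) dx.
g(x) = 2*x^2 - 4*x/5 - 1

The best approximation g ∈ W is the orthogonal projection of f onto W. Writing g = a_0 + a_1 x + a_2 x^2, the coefficients solve the normal equations G · a = b where
  G_{ij} = <φ_i, φ_j> and b_i = <f, φ_i>, with φ_0 = 1, φ_1 = x, φ_2 = x^2.
G =
  [2, 0, 2/3]
  [0, 2/3, 0]
  [2/3, 0, 2/5],
b = (-2/3, -8/15, 2/15).
Solving gives a_0 = -1, a_1 = -4/5, a_2 = 2, so
  g(x) = 2*x^2 - 4*x/5 - 1.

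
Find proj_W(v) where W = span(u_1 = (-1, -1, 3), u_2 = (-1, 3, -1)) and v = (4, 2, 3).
proj_W(v) = (-1/3, -1/6, 5/6)

Set up U = [u_1 | ... | u_2] ∈ R^(3×2). The projector onto W = col(U) is P = U (U^T U)^(-1) U^T.
Compute U^T U =
  [11, -5]
  [-5, 11],
and U^T v = (3, -1).
Solve U^T U · c = U^T v for the coefficients: c = (7/24, 1/24). The projection is proj_W(v) = U c.
Check: (v - proj_W(v)) · u_1 = 0  (should be 0).
Check: (v - proj_W(v)) · u_2 = 0  (should be 0).
Result: proj_W(v) = (-1/3, -1/6, 5/6).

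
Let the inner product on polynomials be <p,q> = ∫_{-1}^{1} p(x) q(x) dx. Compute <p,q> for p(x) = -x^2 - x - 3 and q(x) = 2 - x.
<p,q> = -38/3

Expand the product: p(x)·q(x) = x^3 - x^2 + x - 6.
∫_{-1}^{1} of each monomial x^k gives [2/(k+1) if k even, 0 if k odd]. Integrating term-by-term (or equivalently evaluating the antiderivative F(x) = x^4/4 - x^3/3 + x^2/2 - 6*x at the endpoints):
  F(1) − F(−1) = -67/12 − (85/12) = -38/3.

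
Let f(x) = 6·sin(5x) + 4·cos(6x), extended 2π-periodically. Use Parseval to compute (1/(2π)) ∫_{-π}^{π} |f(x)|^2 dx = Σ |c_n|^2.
Σ |c_n|^2 = 26

Expand |f|^2 and use orthogonality of {sin(nx), cos(mx)} on [-π, π]:
  ∫_{-π}^{π} sin(nx)^2 dx = π, ∫ cos(mx)^2 dx = π, and cross terms integrate to 0.
So ∫_{-π}^{π} f(x)^2 dx = 6^2 · π + 4^2 · π = (36 + 16)π.
Divide by 2π: (36 + 16)/2 = 26.
By Parseval, this equals Σ |c_n|^2.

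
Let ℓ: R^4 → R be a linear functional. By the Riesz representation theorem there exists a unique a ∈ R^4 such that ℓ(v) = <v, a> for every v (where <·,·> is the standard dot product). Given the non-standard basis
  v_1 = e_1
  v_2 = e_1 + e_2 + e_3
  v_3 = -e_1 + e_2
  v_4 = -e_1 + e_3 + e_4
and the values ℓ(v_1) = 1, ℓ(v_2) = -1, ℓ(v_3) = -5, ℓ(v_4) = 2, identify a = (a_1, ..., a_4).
a = (1, -4, 2, 1)

Write a = (a_1, ..., a_4) in the standard basis. For each basis vector v_i, ℓ(v_i) = <v_i, a> is a linear equation in the a_j's. Collect the n equations into a matrix system V a = ℓ, where row i of V is v_i (expressed in the standard basis). Since V is invertible (lower-triangular with 1s on the diagonal, up to permutation), solve by back-substitution:
  V =
[[1, 0, 0, 0],
 [1, 1, 1, 0],
 [-1, 1, 0, 0],
 [-1, 0, 1, 1]]
  V a = (1, -1, -5, 2)
Solving gives a = (1, -4, 2, 1).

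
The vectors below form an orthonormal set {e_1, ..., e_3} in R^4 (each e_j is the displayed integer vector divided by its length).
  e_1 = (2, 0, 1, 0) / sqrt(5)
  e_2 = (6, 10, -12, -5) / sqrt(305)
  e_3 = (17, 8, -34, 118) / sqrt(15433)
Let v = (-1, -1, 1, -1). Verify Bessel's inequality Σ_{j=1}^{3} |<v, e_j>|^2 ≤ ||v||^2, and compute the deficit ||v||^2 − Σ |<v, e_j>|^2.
Σ |<v, e_j>|^2 = 1003/253; ||v||^2 = 4; deficit = 9/253

Write each e_j = u_j / sqrt(<u_j, u_j>) where u_j is the displayed integer vector. Then <v, e_j> = <v, u_j> / sqrt(<u_j, u_j>), so |<v, e_j>|^2 = <v, u_j>^2 / <u_j, u_j>.
Coefficients: <v, e_1> = -1/sqrt(5), <v, e_2> = -23/sqrt(305), <v, e_3> = -177/sqrt(15433).
Square and sum: Σ |<v, e_j>|^2 = 1003/253.
Compute ||v||^2 = v·v = 4.
Deficit = 4 − 1003/253 = 9/253 ≥ 0, confirming Bessel's inequality. (The deficit equals ||v − Σ <v,e_j> e_j||^2, the squared distance from v to span{e_j}.)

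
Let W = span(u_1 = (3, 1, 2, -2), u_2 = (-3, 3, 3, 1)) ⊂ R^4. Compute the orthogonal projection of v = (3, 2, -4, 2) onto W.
proj_W(v) = (273/250, -381/250, -204/125, -32/125)

Set up U = [u_1 | ... | u_2] ∈ R^(4×2). The projector onto W = col(U) is P = U (U^T U)^(-1) U^T.
Compute U^T U =
  [18, -2]
  [-2, 28],
and U^T v = (-1, -13).
Solve U^T U · c = U^T v for the coefficients: c = (-27/250, -59/125). The projection is proj_W(v) = U c.
Check: (v - proj_W(v)) · u_1 = 0  (should be 0).
Check: (v - proj_W(v)) · u_2 = 0  (should be 0).
Result: proj_W(v) = (273/250, -381/250, -204/125, -32/125).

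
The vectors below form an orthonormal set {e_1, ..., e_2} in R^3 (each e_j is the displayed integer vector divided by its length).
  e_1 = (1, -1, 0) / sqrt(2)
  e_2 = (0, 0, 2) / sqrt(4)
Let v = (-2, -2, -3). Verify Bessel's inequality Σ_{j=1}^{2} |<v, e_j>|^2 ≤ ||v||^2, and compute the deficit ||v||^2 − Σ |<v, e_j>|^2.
Σ |<v, e_j>|^2 = 9; ||v||^2 = 17; deficit = 8

Write each e_j = u_j / sqrt(<u_j, u_j>) where u_j is the displayed integer vector. Then <v, e_j> = <v, u_j> / sqrt(<u_j, u_j>), so |<v, e_j>|^2 = <v, u_j>^2 / <u_j, u_j>.
Coefficients: <v, e_1> = 0/sqrt(2), <v, e_2> = -6/sqrt(4).
Square and sum: Σ |<v, e_j>|^2 = 9.
Compute ||v||^2 = v·v = 17.
Deficit = 17 − 9 = 8 ≥ 0, confirming Bessel's inequality. (The deficit equals ||v − Σ <v,e_j> e_j||^2, the squared distance from v to span{e_j}.)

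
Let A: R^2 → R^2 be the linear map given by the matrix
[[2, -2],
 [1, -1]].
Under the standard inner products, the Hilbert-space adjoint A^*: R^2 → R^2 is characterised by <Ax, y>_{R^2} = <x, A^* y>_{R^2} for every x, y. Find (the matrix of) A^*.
A^* = A^T =
[[2, 1],
 [-2, -1]]

For real matrices with standard dot products, the defining identity <Ax, y> = <x, A^* y> gives (Ax)^T y = x^T (A^*) y, i.e. x^T A^T y = x^T (A^*) y. Since this holds for all x, y, we must have A^* = A^T. Therefore
A^* =
[[2, 1],
 [-2, -1]].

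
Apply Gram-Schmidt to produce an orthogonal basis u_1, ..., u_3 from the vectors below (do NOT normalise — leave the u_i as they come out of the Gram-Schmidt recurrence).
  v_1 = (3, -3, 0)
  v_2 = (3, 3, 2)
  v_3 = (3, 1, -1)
Orthogonal basis:
  u_1 = (3, -3, 0)
  u_2 = (3, 3, 2)
  u_3 = (7/11, 7/11, -21/11)

Apply the Gram-Schmidt recurrence
  u_1 = v_1
  u_i = v_i − Σ_{j<i} ((v_i · u_j) / (u_j · u_j)) · u_j.

Step by step this gives:
  u_1 = (3, -3, 0)
  u_2 = (3, 3, 2)
  u_3 = (7/11, 7/11, -21/11)

Orthogonality check:
  u_2 · u_1 = 0 (should be 0)
  u_3 · u_1 = 0 (should be 0)
  u_3 · u_2 = 0 (should be 0)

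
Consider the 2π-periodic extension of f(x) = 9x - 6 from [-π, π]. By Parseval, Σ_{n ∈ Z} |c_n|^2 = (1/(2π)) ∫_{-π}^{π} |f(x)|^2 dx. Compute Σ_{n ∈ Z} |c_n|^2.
Σ |c_n|^2 = 27π^2 + 36

Expand and integrate term by term over [-π, π]:
  ∫ (9x)^2 dx = 81·(2π^3/3); ∫ 2·9·(-6)·x dx = 0 (odd integrand); ∫ (-6)^2 dx = 36·2π.
So (1/(2π)) ∫_{-π}^{π} (9x - 6)^2 dx = 81π^2/3 + 36 = 27π^2 + 36.
Parseval ⇒ Σ |c_n|^2 = 27π^2 + 36.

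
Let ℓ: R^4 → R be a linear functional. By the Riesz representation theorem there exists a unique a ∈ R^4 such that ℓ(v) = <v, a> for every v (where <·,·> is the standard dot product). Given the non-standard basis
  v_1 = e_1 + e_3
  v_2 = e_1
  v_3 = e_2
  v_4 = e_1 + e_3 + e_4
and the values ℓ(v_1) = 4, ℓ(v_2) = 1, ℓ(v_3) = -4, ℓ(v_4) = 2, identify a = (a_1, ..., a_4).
a = (1, -4, 3, -2)

Write a = (a_1, ..., a_4) in the standard basis. For each basis vector v_i, ℓ(v_i) = <v_i, a> is a linear equation in the a_j's. Collect the n equations into a matrix system V a = ℓ, where row i of V is v_i (expressed in the standard basis). Since V is invertible (lower-triangular with 1s on the diagonal, up to permutation), solve by back-substitution:
  V =
[[1, 0, 1, 0],
 [1, 0, 0, 0],
 [0, 1, 0, 0],
 [1, 0, 1, 1]]
  V a = (4, 1, -4, 2)
Solving gives a = (1, -4, 3, -2).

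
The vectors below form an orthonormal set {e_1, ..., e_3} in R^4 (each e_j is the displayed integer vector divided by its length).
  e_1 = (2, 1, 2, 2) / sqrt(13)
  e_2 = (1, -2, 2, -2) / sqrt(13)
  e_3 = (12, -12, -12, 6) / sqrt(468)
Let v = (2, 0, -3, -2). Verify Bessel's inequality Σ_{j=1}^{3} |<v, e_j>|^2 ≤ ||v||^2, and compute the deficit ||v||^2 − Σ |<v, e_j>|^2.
Σ |<v, e_j>|^2 = 100/13; ||v||^2 = 17; deficit = 121/13

Write each e_j = u_j / sqrt(<u_j, u_j>) where u_j is the displayed integer vector. Then <v, e_j> = <v, u_j> / sqrt(<u_j, u_j>), so |<v, e_j>|^2 = <v, u_j>^2 / <u_j, u_j>.
Coefficients: <v, e_1> = -6/sqrt(13), <v, e_2> = 0/sqrt(13), <v, e_3> = 48/sqrt(468).
Square and sum: Σ |<v, e_j>|^2 = 100/13.
Compute ||v||^2 = v·v = 17.
Deficit = 17 − 100/13 = 121/13 ≥ 0, confirming Bessel's inequality. (The deficit equals ||v − Σ <v,e_j> e_j||^2, the squared distance from v to span{e_j}.)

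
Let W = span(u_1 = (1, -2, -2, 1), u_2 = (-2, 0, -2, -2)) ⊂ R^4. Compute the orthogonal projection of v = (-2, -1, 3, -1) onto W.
proj_W(v) = (-7/10, 7/5, 7/5, -7/10)

Set up U = [u_1 | ... | u_2] ∈ R^(4×2). The projector onto W = col(U) is P = U (U^T U)^(-1) U^T.
Compute U^T U =
  [10, 0]
  [0, 12],
and U^T v = (-7, 0).
Solve U^T U · c = U^T v for the coefficients: c = (-7/10, 0). The projection is proj_W(v) = U c.
Check: (v - proj_W(v)) · u_1 = 0  (should be 0).
Check: (v - proj_W(v)) · u_2 = 0  (should be 0).
Result: proj_W(v) = (-7/10, 7/5, 7/5, -7/10).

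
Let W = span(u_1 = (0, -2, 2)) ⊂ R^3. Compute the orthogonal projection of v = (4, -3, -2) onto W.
proj_W(v) = (0, -1/2, 1/2)

Set up U = [u_1 | ... | u_1] ∈ R^(3×1). The projector onto W = col(U) is P = U (U^T U)^(-1) U^T.
Compute U^T U =
  [8],
and U^T v = (2).
Solve U^T U · c = U^T v for the coefficients: c = (1/4). The projection is proj_W(v) = U c.
Check: (v - proj_W(v)) · u_1 = 0  (should be 0).
Result: proj_W(v) = (0, -1/2, 1/2).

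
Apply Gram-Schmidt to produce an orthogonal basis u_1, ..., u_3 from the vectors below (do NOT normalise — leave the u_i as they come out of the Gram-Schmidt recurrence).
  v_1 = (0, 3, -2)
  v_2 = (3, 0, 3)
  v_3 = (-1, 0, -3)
Orthogonal basis:
  u_1 = (0, 3, -2)
  u_2 = (3, 18/13, 27/13)
  u_3 = (9/11, -6/11, -9/11)

Apply the Gram-Schmidt recurrence
  u_1 = v_1
  u_i = v_i − Σ_{j<i} ((v_i · u_j) / (u_j · u_j)) · u_j.

Step by step this gives:
  u_1 = (0, 3, -2)
  u_2 = (3, 18/13, 27/13)
  u_3 = (9/11, -6/11, -9/11)

Orthogonality check:
  u_2 · u_1 = 0 (should be 0)
  u_3 · u_1 = 0 (should be 0)
  u_3 · u_2 = 0 (should be 0)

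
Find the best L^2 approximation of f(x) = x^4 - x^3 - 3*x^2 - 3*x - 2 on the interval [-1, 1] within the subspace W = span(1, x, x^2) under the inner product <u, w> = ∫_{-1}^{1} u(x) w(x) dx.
g(x) = -15*x^2/7 - 18*x/5 - 73/35

The best approximation g ∈ W is the orthogonal projection of f onto W. Writing g = a_0 + a_1 x + a_2 x^2, the coefficients solve the normal equations G · a = b where
  G_{ij} = <φ_i, φ_j> and b_i = <f, φ_i>, with φ_0 = 1, φ_1 = x, φ_2 = x^2.
G =
  [2, 0, 2/3]
  [0, 2/3, 0]
  [2/3, 0, 2/5],
b = (-28/5, -12/5, -236/105).
Solving gives a_0 = -73/35, a_1 = -18/5, a_2 = -15/7, so
  g(x) = -15*x^2/7 - 18*x/5 - 73/35.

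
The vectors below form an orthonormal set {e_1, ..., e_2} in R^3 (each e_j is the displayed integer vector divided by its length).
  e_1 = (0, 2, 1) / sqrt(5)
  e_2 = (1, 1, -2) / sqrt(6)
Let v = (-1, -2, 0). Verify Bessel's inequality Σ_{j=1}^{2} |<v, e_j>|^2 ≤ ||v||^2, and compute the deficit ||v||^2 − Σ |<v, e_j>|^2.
Σ |<v, e_j>|^2 = 47/10; ||v||^2 = 5; deficit = 3/10

Write each e_j = u_j / sqrt(<u_j, u_j>) where u_j is the displayed integer vector. Then <v, e_j> = <v, u_j> / sqrt(<u_j, u_j>), so |<v, e_j>|^2 = <v, u_j>^2 / <u_j, u_j>.
Coefficients: <v, e_1> = -4/sqrt(5), <v, e_2> = -3/sqrt(6).
Square and sum: Σ |<v, e_j>|^2 = 47/10.
Compute ||v||^2 = v·v = 5.
Deficit = 5 − 47/10 = 3/10 ≥ 0, confirming Bessel's inequality. (The deficit equals ||v − Σ <v,e_j> e_j||^2, the squared distance from v to span{e_j}.)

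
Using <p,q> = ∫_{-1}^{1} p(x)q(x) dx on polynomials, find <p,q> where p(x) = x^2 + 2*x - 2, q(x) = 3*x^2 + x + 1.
<p,q> = -24/5

Expand the product: p(x)·q(x) = 3*x^4 + 7*x^3 - 3*x^2 - 2.
∫_{-1}^{1} of each monomial x^k gives [2/(k+1) if k even, 0 if k odd]. Integrating term-by-term (or equivalently evaluating the antiderivative F(x) = 3*x^5/5 + 7*x^4/4 - x^3 - 2*x at the endpoints):
  F(1) − F(−1) = -13/20 − (83/20) = -24/5.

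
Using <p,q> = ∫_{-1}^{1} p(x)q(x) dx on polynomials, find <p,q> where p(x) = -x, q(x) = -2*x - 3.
<p,q> = 4/3

Expand the product: p(x)·q(x) = 2*x^2 + 3*x.
∫_{-1}^{1} of each monomial x^k gives [2/(k+1) if k even, 0 if k odd]. Integrating term-by-term (or equivalently evaluating the antiderivative F(x) = 2*x^3/3 + 3*x^2/2 at the endpoints):
  F(1) − F(−1) = 13/6 − (5/6) = 4/3.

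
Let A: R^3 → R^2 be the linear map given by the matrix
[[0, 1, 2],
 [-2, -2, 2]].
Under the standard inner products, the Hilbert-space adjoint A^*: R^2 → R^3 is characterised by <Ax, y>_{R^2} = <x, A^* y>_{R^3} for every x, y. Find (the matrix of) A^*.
A^* = A^T =
[[0, -2],
 [1, -2],
 [2, 2]]

For real matrices with standard dot products, the defining identity <Ax, y> = <x, A^* y> gives (Ax)^T y = x^T (A^*) y, i.e. x^T A^T y = x^T (A^*) y. Since this holds for all x, y, we must have A^* = A^T. Therefore
A^* =
[[0, -2],
 [1, -2],
 [2, 2]].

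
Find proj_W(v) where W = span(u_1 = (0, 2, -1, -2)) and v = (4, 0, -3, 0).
proj_W(v) = (0, 2/3, -1/3, -2/3)

Set up U = [u_1 | ... | u_1] ∈ R^(4×1). The projector onto W = col(U) is P = U (U^T U)^(-1) U^T.
Compute U^T U =
  [9],
and U^T v = (3).
Solve U^T U · c = U^T v for the coefficients: c = (1/3). The projection is proj_W(v) = U c.
Check: (v - proj_W(v)) · u_1 = 0  (should be 0).
Result: proj_W(v) = (0, 2/3, -1/3, -2/3).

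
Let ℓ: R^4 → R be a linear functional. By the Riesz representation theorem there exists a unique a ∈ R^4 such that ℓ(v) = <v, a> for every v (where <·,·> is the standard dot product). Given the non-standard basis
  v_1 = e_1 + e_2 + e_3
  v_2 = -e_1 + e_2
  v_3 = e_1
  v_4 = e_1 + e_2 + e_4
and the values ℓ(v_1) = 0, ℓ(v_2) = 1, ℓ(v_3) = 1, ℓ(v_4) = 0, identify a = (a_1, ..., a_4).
a = (1, 2, -3, -3)

Write a = (a_1, ..., a_4) in the standard basis. For each basis vector v_i, ℓ(v_i) = <v_i, a> is a linear equation in the a_j's. Collect the n equations into a matrix system V a = ℓ, where row i of V is v_i (expressed in the standard basis). Since V is invertible (lower-triangular with 1s on the diagonal, up to permutation), solve by back-substitution:
  V =
[[1, 1, 1, 0],
 [-1, 1, 0, 0],
 [1, 0, 0, 0],
 [1, 1, 0, 1]]
  V a = (0, 1, 1, 0)
Solving gives a = (1, 2, -3, -3).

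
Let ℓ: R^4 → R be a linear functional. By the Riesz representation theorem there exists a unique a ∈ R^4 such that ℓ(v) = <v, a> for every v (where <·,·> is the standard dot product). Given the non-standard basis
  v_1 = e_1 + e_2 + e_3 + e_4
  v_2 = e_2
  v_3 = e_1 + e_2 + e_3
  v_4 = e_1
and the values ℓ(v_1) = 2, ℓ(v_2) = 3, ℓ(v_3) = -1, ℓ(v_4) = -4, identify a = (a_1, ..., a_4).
a = (-4, 3, 0, 3)

Write a = (a_1, ..., a_4) in the standard basis. For each basis vector v_i, ℓ(v_i) = <v_i, a> is a linear equation in the a_j's. Collect the n equations into a matrix system V a = ℓ, where row i of V is v_i (expressed in the standard basis). Since V is invertible (lower-triangular with 1s on the diagonal, up to permutation), solve by back-substitution:
  V =
[[1, 1, 1, 1],
 [0, 1, 0, 0],
 [1, 1, 1, 0],
 [1, 0, 0, 0]]
  V a = (2, 3, -1, -4)
Solving gives a = (-4, 3, 0, 3).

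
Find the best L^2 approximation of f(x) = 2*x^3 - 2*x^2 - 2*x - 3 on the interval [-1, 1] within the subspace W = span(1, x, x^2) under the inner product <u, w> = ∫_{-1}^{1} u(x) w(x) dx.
g(x) = -2*x^2 - 4*x/5 - 3

The best approximation g ∈ W is the orthogonal projection of f onto W. Writing g = a_0 + a_1 x + a_2 x^2, the coefficients solve the normal equations G · a = b where
  G_{ij} = <φ_i, φ_j> and b_i = <f, φ_i>, with φ_0 = 1, φ_1 = x, φ_2 = x^2.
G =
  [2, 0, 2/3]
  [0, 2/3, 0]
  [2/3, 0, 2/5],
b = (-22/3, -8/15, -14/5).
Solving gives a_0 = -3, a_1 = -4/5, a_2 = -2, so
  g(x) = -2*x^2 - 4*x/5 - 3.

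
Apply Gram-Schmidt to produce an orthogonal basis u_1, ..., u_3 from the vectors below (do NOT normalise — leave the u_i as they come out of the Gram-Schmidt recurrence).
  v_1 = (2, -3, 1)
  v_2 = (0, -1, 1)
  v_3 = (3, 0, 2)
Orthogonal basis:
  u_1 = (2, -3, 1)
  u_2 = (-4/7, -1/7, 5/7)
  u_3 = (5/3, 5/3, 5/3)

Apply the Gram-Schmidt recurrence
  u_1 = v_1
  u_i = v_i − Σ_{j<i} ((v_i · u_j) / (u_j · u_j)) · u_j.

Step by step this gives:
  u_1 = (2, -3, 1)
  u_2 = (-4/7, -1/7, 5/7)
  u_3 = (5/3, 5/3, 5/3)

Orthogonality check:
  u_2 · u_1 = 0 (should be 0)
  u_3 · u_1 = 0 (should be 0)
  u_3 · u_2 = 0 (should be 0)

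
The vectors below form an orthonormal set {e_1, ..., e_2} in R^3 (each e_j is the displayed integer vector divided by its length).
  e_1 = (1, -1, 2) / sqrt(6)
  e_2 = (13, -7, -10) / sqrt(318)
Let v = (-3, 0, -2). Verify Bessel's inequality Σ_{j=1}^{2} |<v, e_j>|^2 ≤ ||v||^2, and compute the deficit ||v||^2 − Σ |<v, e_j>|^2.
Σ |<v, e_j>|^2 = 493/53; ||v||^2 = 13; deficit = 196/53

Write each e_j = u_j / sqrt(<u_j, u_j>) where u_j is the displayed integer vector. Then <v, e_j> = <v, u_j> / sqrt(<u_j, u_j>), so |<v, e_j>|^2 = <v, u_j>^2 / <u_j, u_j>.
Coefficients: <v, e_1> = -7/sqrt(6), <v, e_2> = -19/sqrt(318).
Square and sum: Σ |<v, e_j>|^2 = 493/53.
Compute ||v||^2 = v·v = 13.
Deficit = 13 − 493/53 = 196/53 ≥ 0, confirming Bessel's inequality. (The deficit equals ||v − Σ <v,e_j> e_j||^2, the squared distance from v to span{e_j}.)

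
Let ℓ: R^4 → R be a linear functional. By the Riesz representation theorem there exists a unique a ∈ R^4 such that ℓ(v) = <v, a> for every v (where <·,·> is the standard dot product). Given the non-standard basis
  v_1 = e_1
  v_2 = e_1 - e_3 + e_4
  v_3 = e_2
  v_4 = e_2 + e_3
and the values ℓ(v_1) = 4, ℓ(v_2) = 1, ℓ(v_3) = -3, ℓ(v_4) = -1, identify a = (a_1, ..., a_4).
a = (4, -3, 2, -1)

Write a = (a_1, ..., a_4) in the standard basis. For each basis vector v_i, ℓ(v_i) = <v_i, a> is a linear equation in the a_j's. Collect the n equations into a matrix system V a = ℓ, where row i of V is v_i (expressed in the standard basis). Since V is invertible (lower-triangular with 1s on the diagonal, up to permutation), solve by back-substitution:
  V =
[[1, 0, 0, 0],
 [1, 0, -1, 1],
 [0, 1, 0, 0],
 [0, 1, 1, 0]]
  V a = (4, 1, -3, -1)
Solving gives a = (4, -3, 2, -1).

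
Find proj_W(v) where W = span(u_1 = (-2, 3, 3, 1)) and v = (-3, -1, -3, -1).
proj_W(v) = (14/23, -21/23, -21/23, -7/23)

Set up U = [u_1 | ... | u_1] ∈ R^(4×1). The projector onto W = col(U) is P = U (U^T U)^(-1) U^T.
Compute U^T U =
  [23],
and U^T v = (-7).
Solve U^T U · c = U^T v for the coefficients: c = (-7/23). The projection is proj_W(v) = U c.
Check: (v - proj_W(v)) · u_1 = 0  (should be 0).
Result: proj_W(v) = (14/23, -21/23, -21/23, -7/23).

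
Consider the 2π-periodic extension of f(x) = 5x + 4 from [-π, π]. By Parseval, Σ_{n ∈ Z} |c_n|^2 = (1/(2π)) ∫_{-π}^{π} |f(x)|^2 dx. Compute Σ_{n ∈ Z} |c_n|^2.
Σ |c_n|^2 = 25π^2/3 + 16

Expand and integrate term by term over [-π, π]:
  ∫ (5x)^2 dx = 25·(2π^3/3); ∫ 2·5·(4)·x dx = 0 (odd integrand); ∫ 4^2 dx = 16·2π.
So (1/(2π)) ∫_{-π}^{π} (5x + 4)^2 dx = 25π^2/3 + 16 = 25π^2/3 + 16.
Parseval ⇒ Σ |c_n|^2 = 25π^2/3 + 16.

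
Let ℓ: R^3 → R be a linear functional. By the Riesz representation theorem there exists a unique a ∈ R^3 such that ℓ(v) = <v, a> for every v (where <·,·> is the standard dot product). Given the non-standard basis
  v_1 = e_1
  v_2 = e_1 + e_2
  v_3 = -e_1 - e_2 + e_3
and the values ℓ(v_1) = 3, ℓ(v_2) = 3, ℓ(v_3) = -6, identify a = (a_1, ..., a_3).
a = (3, 0, -3)

Write a = (a_1, ..., a_3) in the standard basis. For each basis vector v_i, ℓ(v_i) = <v_i, a> is a linear equation in the a_j's. Collect the n equations into a matrix system V a = ℓ, where row i of V is v_i (expressed in the standard basis). Since V is invertible (lower-triangular with 1s on the diagonal, up to permutation), solve by back-substitution:
  V =
[[1, 0, 0],
 [1, 1, 0],
 [-1, -1, 1]]
  V a = (3, 3, -6)
Solving gives a = (3, 0, -3).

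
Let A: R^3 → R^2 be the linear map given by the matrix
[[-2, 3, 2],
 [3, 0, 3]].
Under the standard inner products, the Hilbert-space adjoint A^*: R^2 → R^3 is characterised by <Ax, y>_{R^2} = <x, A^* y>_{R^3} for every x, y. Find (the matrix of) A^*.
A^* = A^T =
[[-2, 3],
 [3, 0],
 [2, 3]]

For real matrices with standard dot products, the defining identity <Ax, y> = <x, A^* y> gives (Ax)^T y = x^T (A^*) y, i.e. x^T A^T y = x^T (A^*) y. Since this holds for all x, y, we must have A^* = A^T. Therefore
A^* =
[[-2, 3],
 [3, 0],
 [2, 3]].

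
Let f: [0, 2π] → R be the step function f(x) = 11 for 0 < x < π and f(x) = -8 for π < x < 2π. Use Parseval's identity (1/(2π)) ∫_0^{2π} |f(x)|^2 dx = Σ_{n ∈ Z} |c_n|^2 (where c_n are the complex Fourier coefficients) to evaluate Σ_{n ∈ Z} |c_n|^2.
Σ |c_n|^2 = 185/2

Parseval equates the L^2 energy of f (normalised by 1/(2π)) with the ℓ^2 sum of its Fourier coefficients: (1/(2π)) ∫_0^{2π} |f|^2 = Σ |c_n|^2.
Compute the left side: (1/(2π)) [∫_0^π 11^2 dx + ∫_π^{2π} (-8)^2 dx] = (1/(2π)) · (121π + 64π) = (121 + 64)/2 = 185/2.
So Σ_{n ∈ Z} |c_n|^2 = 185/2.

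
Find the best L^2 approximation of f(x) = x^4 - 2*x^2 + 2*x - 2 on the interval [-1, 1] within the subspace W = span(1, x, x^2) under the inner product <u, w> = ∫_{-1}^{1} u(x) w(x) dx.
g(x) = -8*x^2/7 + 2*x - 73/35

The best approximation g ∈ W is the orthogonal projection of f onto W. Writing g = a_0 + a_1 x + a_2 x^2, the coefficients solve the normal equations G · a = b where
  G_{ij} = <φ_i, φ_j> and b_i = <f, φ_i>, with φ_0 = 1, φ_1 = x, φ_2 = x^2.
G =
  [2, 0, 2/3]
  [0, 2/3, 0]
  [2/3, 0, 2/5],
b = (-74/15, 4/3, -194/105).
Solving gives a_0 = -73/35, a_1 = 2, a_2 = -8/7, so
  g(x) = -8*x^2/7 + 2*x - 73/35.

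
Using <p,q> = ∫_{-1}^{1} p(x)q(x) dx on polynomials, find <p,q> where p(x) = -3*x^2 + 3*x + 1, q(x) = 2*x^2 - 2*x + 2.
<p,q> = -76/15

Expand the product: p(x)·q(x) = -6*x^4 + 12*x^3 - 10*x^2 + 4*x + 2.
∫_{-1}^{1} of each monomial x^k gives [2/(k+1) if k even, 0 if k odd]. Integrating term-by-term (or equivalently evaluating the antiderivative F(x) = -6*x^5/5 + 3*x^4 - 10*x^3/3 + 2*x^2 + 2*x at the endpoints):
  F(1) − F(−1) = 37/15 − (113/15) = -76/15.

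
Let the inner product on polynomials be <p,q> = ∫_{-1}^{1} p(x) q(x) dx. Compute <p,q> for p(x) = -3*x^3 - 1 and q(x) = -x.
<p,q> = 6/5

Expand the product: p(x)·q(x) = 3*x^4 + x.
∫_{-1}^{1} of each monomial x^k gives [2/(k+1) if k even, 0 if k odd]. Integrating term-by-term (or equivalently evaluating the antiderivative F(x) = 3*x^5/5 + x^2/2 at the endpoints):
  F(1) − F(−1) = 11/10 − (-1/10) = 6/5.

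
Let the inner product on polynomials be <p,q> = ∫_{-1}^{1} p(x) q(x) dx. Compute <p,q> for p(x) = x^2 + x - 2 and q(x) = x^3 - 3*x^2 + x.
<p,q> = 58/15

Expand the product: p(x)·q(x) = x^5 - 2*x^4 - 4*x^3 + 7*x^2 - 2*x.
∫_{-1}^{1} of each monomial x^k gives [2/(k+1) if k even, 0 if k odd]. Integrating term-by-term (or equivalently evaluating the antiderivative F(x) = x^6/6 - 2*x^5/5 - x^4 + 7*x^3/3 - x^2 at the endpoints):
  F(1) − F(−1) = 1/10 − (-113/30) = 58/15.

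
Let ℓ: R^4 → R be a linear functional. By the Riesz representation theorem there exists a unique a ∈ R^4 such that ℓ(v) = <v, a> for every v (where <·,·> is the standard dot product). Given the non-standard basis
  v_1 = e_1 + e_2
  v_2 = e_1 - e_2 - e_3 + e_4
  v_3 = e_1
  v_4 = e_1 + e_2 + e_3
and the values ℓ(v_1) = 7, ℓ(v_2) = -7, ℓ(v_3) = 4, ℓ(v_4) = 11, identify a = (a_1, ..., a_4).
a = (4, 3, 4, -4)

Write a = (a_1, ..., a_4) in the standard basis. For each basis vector v_i, ℓ(v_i) = <v_i, a> is a linear equation in the a_j's. Collect the n equations into a matrix system V a = ℓ, where row i of V is v_i (expressed in the standard basis). Since V is invertible (lower-triangular with 1s on the diagonal, up to permutation), solve by back-substitution:
  V =
[[1, 1, 0, 0],
 [1, -1, -1, 1],
 [1, 0, 0, 0],
 [1, 1, 1, 0]]
  V a = (7, -7, 4, 11)
Solving gives a = (4, 3, 4, -4).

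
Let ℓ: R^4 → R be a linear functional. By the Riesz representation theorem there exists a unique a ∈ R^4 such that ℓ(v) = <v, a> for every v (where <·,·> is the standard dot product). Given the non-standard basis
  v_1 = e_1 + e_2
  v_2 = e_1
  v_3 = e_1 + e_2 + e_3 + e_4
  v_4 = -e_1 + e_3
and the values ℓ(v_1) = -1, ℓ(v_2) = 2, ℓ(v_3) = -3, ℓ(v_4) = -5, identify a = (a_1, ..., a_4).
a = (2, -3, -3, 1)

Write a = (a_1, ..., a_4) in the standard basis. For each basis vector v_i, ℓ(v_i) = <v_i, a> is a linear equation in the a_j's. Collect the n equations into a matrix system V a = ℓ, where row i of V is v_i (expressed in the standard basis). Since V is invertible (lower-triangular with 1s on the diagonal, up to permutation), solve by back-substitution:
  V =
[[1, 1, 0, 0],
 [1, 0, 0, 0],
 [1, 1, 1, 1],
 [-1, 0, 1, 0]]
  V a = (-1, 2, -3, -5)
Solving gives a = (2, -3, -3, 1).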